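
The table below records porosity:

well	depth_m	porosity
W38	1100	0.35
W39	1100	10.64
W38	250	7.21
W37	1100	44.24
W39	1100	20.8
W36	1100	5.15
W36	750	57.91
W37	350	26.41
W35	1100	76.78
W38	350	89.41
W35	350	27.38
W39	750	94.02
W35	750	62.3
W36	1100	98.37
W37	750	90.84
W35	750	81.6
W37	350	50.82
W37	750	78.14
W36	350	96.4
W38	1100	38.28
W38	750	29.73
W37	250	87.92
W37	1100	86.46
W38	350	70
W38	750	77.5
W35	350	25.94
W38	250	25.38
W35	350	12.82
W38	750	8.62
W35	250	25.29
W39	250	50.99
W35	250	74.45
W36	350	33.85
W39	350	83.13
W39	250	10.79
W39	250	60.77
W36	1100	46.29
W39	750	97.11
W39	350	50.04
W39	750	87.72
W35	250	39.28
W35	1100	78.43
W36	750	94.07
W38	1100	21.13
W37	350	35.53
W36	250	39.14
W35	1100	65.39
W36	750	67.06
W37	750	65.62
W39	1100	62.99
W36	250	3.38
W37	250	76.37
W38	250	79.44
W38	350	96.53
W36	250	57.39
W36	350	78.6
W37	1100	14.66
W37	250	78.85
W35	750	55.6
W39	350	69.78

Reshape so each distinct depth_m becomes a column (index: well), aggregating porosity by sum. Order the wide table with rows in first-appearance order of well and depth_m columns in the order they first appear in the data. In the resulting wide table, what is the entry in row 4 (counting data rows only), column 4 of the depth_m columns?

With rows in first-appearance order of well, row 4 is well=W36. depth_m columns in first-appearance order: 1100, 250, 750, 350; column 4 is 350.
Long rows with well=W36, depth_m=350: 96.4 + 33.85 + 78.6 = 208.85.

208.85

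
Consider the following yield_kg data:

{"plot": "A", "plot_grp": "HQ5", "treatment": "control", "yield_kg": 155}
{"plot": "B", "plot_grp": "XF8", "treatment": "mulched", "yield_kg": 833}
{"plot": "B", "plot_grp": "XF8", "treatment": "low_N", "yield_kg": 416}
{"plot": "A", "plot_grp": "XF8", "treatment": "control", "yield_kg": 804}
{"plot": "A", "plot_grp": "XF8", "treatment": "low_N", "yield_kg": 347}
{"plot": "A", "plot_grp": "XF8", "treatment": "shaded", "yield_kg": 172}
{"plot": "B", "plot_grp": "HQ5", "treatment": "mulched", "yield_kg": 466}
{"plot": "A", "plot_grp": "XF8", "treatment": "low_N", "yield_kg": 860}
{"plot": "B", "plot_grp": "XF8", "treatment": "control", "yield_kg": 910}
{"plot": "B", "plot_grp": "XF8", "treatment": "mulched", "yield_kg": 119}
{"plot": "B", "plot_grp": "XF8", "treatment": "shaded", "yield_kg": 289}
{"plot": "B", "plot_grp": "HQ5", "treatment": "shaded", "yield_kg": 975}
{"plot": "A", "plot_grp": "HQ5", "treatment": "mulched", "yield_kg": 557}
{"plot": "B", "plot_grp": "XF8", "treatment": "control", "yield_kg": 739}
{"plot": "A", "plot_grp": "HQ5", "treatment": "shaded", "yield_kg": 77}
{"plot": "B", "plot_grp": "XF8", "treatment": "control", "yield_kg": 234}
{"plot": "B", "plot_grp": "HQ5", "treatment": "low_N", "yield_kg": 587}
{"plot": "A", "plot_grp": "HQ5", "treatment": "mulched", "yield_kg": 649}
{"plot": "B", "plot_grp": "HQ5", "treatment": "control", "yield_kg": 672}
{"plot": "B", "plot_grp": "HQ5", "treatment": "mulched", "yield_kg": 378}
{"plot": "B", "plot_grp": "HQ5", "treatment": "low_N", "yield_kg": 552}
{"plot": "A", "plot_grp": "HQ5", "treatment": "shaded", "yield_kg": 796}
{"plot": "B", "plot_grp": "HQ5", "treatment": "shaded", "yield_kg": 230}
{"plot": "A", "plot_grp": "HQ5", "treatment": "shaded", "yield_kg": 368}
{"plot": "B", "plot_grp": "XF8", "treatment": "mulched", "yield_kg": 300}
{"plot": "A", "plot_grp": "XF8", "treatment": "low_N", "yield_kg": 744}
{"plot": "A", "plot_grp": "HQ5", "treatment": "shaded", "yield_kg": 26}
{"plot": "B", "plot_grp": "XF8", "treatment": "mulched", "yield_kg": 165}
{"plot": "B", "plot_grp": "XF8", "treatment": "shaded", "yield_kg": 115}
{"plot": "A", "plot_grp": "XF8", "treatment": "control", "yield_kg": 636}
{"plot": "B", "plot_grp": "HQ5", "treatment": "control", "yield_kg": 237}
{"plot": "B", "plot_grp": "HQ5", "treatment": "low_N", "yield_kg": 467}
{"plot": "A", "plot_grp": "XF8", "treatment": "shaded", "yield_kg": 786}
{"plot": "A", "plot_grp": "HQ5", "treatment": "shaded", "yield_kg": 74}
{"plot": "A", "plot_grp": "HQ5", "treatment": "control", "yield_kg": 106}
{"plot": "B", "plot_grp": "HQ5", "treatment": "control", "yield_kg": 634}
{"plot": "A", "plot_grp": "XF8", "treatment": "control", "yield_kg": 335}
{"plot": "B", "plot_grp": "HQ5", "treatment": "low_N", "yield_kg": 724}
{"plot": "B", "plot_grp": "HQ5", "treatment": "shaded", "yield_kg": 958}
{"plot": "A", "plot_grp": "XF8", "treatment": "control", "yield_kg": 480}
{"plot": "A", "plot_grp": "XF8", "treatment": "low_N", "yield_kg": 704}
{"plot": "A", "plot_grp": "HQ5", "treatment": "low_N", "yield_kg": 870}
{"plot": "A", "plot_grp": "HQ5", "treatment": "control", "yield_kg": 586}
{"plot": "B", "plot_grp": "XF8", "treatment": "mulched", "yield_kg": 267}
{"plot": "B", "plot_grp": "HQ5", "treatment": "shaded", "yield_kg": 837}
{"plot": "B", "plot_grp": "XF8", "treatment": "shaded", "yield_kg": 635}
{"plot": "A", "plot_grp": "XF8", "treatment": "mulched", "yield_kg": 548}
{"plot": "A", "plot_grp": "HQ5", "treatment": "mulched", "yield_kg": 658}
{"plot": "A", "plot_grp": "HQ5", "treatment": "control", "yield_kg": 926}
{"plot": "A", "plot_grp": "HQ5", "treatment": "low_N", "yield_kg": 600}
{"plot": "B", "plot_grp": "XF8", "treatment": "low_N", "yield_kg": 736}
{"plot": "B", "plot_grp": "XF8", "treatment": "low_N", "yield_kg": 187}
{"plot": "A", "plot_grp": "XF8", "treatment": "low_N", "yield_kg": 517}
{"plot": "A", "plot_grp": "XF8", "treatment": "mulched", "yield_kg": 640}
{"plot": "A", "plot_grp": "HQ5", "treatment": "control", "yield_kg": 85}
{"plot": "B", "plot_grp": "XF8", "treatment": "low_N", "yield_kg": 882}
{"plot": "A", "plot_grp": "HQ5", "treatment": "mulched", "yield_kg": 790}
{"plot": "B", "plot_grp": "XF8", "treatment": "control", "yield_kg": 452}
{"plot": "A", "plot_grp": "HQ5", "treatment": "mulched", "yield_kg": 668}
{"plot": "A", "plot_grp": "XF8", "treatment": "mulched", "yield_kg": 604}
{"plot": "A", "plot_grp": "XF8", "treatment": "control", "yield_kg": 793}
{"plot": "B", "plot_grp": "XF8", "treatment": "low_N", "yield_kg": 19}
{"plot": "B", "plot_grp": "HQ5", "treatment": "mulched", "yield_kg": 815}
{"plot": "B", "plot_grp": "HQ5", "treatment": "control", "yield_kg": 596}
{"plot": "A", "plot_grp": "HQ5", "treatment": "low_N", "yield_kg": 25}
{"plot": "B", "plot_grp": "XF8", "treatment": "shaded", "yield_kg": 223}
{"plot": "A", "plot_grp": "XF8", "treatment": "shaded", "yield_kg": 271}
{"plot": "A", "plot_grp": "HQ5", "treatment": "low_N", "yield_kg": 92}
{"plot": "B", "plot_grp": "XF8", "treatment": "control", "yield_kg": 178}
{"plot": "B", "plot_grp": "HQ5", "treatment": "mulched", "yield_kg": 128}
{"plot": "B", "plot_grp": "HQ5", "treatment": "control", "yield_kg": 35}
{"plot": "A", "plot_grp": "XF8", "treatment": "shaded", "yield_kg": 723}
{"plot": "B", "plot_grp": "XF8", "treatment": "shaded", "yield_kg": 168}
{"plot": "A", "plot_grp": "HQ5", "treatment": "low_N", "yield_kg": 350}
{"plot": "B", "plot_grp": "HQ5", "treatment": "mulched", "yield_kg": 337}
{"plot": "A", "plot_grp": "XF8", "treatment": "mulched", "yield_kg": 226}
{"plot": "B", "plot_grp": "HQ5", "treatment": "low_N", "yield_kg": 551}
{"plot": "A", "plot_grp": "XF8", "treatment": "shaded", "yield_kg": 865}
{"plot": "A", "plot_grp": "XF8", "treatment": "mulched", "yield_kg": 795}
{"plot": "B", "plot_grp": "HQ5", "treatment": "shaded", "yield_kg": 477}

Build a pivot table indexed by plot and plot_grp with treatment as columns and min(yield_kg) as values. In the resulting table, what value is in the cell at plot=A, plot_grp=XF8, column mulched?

Rows with plot=A, plot_grp=XF8 and treatment=mulched: yield_kg values are 548, 640, 604, 226, 795.
min(548, 640, 604, 226, 795) = 226.

226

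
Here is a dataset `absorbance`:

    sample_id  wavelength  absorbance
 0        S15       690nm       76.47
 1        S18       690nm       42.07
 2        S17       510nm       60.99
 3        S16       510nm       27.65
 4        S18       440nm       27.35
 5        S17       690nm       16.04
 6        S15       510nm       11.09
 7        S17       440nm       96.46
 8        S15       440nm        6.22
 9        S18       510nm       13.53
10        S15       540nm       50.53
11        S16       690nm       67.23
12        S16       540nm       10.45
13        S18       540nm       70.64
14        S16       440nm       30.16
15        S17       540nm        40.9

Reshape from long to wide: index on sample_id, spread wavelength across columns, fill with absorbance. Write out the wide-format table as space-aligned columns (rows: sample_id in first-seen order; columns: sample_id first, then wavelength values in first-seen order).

Columns: sample_id plus the 4 distinct wavelength values (690nm, 510nm, 440nm, 540nm).
For example, row S15 column 690nm takes absorbance=76.47 from the long row (S15, 690nm).

sample_id  690nm  510nm  440nm  540nm
S15        76.47  11.09  6.22   50.53
S18        42.07  13.53  27.35  70.64
S17        16.04  60.99  96.46  40.9 
S16        67.23  27.65  30.16  10.45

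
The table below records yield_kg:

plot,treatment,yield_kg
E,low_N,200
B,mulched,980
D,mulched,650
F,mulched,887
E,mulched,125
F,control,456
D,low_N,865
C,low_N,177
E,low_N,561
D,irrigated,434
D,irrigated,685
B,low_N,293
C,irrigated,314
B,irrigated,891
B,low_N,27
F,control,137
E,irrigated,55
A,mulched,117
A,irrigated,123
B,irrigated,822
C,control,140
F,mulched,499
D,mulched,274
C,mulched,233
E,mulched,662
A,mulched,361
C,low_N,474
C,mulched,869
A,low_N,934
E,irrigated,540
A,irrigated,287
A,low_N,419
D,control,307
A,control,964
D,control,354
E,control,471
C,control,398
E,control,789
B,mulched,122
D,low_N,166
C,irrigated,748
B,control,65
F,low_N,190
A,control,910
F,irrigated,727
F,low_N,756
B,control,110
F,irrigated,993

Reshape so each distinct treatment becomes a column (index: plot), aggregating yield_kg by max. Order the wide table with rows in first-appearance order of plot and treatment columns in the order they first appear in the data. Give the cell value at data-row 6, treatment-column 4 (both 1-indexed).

287

With rows in first-appearance order of plot, row 6 is plot=A. treatment columns in first-appearance order: low_N, mulched, control, irrigated; column 4 is irrigated.
Long rows with plot=A, treatment=irrigated: max(123, 287) = 287.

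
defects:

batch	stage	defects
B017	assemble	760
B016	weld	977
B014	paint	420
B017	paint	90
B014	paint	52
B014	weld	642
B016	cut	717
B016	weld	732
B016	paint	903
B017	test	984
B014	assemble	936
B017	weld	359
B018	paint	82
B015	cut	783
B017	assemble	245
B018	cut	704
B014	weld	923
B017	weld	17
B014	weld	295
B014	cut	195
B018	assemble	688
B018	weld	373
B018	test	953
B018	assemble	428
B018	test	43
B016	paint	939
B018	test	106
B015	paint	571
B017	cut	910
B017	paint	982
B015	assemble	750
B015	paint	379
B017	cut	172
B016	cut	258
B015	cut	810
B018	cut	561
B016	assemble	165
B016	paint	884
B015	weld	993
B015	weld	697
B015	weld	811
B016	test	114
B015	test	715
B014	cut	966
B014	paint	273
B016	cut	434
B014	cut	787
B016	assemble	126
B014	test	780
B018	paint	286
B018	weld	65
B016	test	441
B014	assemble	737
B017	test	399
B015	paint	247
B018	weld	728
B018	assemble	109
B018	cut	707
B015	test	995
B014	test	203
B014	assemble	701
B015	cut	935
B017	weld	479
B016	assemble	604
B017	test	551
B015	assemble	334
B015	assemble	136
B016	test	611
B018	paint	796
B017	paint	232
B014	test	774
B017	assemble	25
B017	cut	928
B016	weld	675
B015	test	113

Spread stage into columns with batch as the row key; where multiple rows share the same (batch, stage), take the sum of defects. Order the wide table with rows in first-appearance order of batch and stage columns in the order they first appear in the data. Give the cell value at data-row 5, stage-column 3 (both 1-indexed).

With rows in first-appearance order of batch, row 5 is batch=B015. stage columns in first-appearance order: assemble, weld, paint, cut, test; column 3 is paint.
Long rows with batch=B015, stage=paint: 571 + 379 + 247 = 1197.

1197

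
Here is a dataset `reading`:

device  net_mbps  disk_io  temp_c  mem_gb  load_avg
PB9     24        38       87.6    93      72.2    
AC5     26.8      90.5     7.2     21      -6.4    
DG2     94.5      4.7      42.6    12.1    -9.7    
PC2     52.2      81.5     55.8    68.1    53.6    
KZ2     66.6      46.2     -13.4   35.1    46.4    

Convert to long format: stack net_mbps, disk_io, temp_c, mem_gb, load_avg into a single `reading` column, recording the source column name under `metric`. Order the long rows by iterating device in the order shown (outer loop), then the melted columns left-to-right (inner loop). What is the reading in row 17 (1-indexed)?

81.5

25 rows total (5 × 5). Row 17: index ⌊(17-1)/5⌋ = 3 into device → PC2; (17-1) mod 5 = 1 into the melted columns → disk_io.
So row 17 is (PC2, disk_io, 81.5); reading = 81.5.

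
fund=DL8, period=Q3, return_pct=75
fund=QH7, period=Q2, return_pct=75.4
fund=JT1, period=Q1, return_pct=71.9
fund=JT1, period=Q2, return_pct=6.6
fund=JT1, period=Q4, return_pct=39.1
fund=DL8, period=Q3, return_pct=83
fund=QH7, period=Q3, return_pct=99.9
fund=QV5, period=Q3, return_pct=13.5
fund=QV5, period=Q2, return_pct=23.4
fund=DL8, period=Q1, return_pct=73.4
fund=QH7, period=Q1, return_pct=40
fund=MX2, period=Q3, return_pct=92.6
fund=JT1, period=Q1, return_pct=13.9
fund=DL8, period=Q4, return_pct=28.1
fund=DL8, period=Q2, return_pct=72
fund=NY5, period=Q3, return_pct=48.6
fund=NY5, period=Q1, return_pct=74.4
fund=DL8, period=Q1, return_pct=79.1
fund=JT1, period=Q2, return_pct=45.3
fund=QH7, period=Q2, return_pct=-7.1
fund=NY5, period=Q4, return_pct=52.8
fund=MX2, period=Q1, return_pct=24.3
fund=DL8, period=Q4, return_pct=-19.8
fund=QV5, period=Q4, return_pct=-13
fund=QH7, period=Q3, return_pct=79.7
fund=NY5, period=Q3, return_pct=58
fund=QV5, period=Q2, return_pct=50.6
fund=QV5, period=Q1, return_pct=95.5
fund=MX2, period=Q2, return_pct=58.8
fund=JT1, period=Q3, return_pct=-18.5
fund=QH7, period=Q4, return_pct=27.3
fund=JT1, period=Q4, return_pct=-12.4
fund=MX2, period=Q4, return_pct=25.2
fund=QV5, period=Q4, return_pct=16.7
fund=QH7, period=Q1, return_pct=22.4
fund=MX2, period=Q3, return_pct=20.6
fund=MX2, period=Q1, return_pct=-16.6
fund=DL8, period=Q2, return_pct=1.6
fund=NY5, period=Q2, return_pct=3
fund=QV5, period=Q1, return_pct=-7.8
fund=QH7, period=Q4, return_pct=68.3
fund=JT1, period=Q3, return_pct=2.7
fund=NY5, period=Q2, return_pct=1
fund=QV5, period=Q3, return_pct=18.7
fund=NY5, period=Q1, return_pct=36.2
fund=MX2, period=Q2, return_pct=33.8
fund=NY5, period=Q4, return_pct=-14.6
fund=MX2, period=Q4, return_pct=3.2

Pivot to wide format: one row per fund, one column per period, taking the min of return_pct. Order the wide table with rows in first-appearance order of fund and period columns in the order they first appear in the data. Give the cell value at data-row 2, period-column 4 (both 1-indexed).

With rows in first-appearance order of fund, row 2 is fund=QH7. period columns in first-appearance order: Q3, Q2, Q1, Q4; column 4 is Q4.
Long rows with fund=QH7, period=Q4: min(27.3, 68.3) = 27.3.

27.3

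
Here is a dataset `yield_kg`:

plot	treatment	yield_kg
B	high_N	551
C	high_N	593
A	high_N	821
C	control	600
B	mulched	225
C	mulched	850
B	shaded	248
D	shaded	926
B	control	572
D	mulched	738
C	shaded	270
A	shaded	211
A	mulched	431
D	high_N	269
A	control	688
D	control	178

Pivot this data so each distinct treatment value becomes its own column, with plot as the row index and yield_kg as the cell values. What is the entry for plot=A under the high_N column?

Wide layout: rows indexed by plot, columns are the 4 distinct treatment values (high_N, control, mulched, shaded).
Cell (plot=A, treatment=high_N) draws from the long row where plot=A and treatment=high_N, which has yield_kg=821.

821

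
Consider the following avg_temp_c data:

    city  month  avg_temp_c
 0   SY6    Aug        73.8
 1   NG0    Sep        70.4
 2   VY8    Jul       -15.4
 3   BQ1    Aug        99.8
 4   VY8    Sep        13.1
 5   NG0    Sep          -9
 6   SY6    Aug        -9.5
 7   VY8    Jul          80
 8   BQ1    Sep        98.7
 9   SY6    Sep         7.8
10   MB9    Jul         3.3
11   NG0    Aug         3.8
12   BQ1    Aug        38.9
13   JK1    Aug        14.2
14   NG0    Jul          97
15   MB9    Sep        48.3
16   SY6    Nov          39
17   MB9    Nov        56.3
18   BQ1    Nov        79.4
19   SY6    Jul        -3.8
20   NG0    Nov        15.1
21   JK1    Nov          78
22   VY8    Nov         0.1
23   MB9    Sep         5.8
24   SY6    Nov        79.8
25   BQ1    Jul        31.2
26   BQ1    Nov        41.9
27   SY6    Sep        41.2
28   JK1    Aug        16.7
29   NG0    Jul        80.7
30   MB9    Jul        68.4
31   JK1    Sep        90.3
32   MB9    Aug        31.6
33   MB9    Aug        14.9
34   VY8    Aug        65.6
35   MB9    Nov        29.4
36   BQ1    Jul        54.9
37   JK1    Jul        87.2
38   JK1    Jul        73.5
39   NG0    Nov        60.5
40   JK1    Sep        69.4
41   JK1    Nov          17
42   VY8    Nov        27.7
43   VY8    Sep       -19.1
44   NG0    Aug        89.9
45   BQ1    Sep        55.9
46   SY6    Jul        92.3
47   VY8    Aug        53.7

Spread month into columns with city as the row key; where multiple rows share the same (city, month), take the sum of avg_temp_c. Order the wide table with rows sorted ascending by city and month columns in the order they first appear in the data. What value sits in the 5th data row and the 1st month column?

With rows sorted ascending by city, row 5 is city=SY6. month columns in first-appearance order: Aug, Sep, Jul, Nov; column 1 is Aug.
Long rows with city=SY6, month=Aug: 73.8 + -9.5 = 64.3.

64.3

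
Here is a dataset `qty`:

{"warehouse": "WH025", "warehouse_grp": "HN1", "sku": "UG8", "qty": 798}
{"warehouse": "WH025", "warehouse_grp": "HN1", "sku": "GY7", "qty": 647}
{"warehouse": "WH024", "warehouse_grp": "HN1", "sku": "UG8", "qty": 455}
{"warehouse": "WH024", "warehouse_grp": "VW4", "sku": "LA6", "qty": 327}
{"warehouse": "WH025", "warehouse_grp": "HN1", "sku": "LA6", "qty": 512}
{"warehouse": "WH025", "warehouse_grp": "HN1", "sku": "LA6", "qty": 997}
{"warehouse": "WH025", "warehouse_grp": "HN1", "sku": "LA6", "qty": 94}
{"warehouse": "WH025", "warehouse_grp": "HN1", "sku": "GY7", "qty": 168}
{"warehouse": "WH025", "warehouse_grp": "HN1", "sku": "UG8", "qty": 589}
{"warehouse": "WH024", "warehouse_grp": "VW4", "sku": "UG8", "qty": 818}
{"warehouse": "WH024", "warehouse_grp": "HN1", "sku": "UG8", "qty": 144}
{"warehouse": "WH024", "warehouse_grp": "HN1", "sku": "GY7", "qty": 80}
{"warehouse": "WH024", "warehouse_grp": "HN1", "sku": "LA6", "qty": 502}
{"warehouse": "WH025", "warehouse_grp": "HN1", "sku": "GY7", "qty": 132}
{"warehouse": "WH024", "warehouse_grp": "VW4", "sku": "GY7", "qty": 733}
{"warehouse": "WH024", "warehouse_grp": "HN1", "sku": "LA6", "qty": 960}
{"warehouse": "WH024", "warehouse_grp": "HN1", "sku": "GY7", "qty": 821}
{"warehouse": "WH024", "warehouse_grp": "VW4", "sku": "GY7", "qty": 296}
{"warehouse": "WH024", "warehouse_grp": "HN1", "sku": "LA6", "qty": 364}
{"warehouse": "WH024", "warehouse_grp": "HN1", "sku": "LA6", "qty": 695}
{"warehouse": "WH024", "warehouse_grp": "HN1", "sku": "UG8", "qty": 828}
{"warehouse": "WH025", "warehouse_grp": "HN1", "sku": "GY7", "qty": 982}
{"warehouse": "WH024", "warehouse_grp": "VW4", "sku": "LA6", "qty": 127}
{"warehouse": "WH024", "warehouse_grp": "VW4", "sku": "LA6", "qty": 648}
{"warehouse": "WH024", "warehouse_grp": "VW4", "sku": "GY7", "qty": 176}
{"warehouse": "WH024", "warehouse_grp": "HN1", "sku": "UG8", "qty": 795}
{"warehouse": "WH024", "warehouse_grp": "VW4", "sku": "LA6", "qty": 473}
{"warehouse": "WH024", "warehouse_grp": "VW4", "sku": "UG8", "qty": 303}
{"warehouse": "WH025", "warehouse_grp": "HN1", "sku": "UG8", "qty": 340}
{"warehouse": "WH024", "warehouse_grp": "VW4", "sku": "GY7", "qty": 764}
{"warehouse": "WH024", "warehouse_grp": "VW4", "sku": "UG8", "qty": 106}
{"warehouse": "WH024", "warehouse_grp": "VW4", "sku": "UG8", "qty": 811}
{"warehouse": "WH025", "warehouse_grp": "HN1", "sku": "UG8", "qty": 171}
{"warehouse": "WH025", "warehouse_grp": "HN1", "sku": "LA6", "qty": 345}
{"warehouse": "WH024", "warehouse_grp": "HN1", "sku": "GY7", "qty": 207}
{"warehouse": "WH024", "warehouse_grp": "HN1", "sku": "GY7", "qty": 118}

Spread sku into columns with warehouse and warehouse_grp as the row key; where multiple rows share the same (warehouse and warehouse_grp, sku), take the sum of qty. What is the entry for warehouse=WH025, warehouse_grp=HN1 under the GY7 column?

Rows with warehouse=WH025, warehouse_grp=HN1 and sku=GY7: qty values are 647, 168, 132, 982.
647 + 168 + 132 + 982 = 1929.

1929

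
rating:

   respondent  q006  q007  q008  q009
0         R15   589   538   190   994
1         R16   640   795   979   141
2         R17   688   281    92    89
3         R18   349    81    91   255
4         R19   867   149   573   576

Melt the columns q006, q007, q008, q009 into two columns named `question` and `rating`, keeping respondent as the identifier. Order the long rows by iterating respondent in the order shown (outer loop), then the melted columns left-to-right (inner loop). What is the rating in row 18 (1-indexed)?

149

20 rows total (5 × 4). Row 18: index ⌊(18-1)/4⌋ = 4 into respondent → R19; (18-1) mod 4 = 1 into the melted columns → q007.
So row 18 is (R19, q007, 149); rating = 149.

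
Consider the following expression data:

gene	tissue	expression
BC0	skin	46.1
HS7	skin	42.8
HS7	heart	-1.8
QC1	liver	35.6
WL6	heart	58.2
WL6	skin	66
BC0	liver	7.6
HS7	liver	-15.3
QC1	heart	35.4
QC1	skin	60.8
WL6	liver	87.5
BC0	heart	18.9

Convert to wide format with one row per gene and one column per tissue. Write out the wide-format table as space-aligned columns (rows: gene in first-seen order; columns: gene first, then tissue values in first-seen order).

Columns: gene plus the 3 distinct tissue values (skin, heart, liver).
For example, row BC0 column skin takes expression=46.1 from the long row (BC0, skin).

gene  skin  heart  liver
BC0   46.1  18.9   7.6  
HS7   42.8  -1.8   -15.3
QC1   60.8  35.4   35.6 
WL6   66    58.2   87.5 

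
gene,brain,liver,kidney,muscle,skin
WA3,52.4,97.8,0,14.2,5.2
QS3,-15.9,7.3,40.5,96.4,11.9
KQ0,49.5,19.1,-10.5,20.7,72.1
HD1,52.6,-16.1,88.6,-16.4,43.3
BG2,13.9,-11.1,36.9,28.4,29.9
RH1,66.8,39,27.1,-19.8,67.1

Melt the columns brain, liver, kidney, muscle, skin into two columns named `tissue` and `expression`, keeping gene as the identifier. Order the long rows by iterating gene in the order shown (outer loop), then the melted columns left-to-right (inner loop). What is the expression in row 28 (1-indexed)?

30 rows total (6 × 5). Row 28: index ⌊(28-1)/5⌋ = 5 into gene → RH1; (28-1) mod 5 = 2 into the melted columns → kidney.
So row 28 is (RH1, kidney, 27.1); expression = 27.1.

27.1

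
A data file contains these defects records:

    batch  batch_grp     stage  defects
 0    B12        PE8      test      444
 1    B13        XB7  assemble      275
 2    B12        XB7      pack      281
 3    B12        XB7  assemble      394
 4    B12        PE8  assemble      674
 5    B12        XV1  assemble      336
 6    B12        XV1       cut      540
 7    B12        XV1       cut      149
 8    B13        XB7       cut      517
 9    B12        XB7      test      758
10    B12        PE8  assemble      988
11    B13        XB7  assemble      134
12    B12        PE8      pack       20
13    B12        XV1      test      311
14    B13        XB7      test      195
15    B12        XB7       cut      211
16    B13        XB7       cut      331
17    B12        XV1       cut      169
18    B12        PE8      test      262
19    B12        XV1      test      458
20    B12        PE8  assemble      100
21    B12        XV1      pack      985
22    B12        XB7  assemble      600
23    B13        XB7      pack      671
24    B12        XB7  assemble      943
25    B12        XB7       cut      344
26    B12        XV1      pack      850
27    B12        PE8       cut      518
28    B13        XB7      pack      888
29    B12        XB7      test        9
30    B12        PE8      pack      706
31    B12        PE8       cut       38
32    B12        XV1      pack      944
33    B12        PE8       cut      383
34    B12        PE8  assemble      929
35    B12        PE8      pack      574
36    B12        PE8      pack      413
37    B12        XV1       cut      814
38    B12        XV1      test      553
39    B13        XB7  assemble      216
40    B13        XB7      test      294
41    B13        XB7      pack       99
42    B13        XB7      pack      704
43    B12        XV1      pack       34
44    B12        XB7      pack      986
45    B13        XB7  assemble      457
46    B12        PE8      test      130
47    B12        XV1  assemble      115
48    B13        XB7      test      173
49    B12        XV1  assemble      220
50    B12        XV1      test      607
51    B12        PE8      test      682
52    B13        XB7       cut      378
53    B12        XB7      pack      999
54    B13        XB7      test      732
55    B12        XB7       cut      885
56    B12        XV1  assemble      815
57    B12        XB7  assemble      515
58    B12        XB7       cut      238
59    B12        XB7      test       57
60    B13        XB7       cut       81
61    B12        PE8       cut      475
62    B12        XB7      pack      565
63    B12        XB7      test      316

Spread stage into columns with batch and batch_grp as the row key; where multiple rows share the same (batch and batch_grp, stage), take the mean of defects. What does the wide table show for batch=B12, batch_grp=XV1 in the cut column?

Rows with batch=B12, batch_grp=XV1 and stage=cut: defects values are 540, 149, 169, 814.
(540 + 149 + 169 + 814) / 4 = 418.

418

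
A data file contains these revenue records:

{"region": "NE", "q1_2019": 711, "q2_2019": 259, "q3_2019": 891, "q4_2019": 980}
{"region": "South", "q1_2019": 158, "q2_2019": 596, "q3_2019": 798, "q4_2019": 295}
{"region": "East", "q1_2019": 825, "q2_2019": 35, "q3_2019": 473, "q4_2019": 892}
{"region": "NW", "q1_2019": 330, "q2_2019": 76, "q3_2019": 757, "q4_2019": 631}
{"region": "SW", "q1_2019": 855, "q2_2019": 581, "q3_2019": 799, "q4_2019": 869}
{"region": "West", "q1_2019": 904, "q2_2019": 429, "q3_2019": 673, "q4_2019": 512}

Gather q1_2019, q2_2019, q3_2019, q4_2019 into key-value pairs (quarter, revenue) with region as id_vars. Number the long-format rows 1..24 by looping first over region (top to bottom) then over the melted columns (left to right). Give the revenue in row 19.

799

24 rows total (6 × 4). Row 19: index ⌊(19-1)/4⌋ = 4 into region → SW; (19-1) mod 4 = 2 into the melted columns → q3_2019.
So row 19 is (SW, q3_2019, 799); revenue = 799.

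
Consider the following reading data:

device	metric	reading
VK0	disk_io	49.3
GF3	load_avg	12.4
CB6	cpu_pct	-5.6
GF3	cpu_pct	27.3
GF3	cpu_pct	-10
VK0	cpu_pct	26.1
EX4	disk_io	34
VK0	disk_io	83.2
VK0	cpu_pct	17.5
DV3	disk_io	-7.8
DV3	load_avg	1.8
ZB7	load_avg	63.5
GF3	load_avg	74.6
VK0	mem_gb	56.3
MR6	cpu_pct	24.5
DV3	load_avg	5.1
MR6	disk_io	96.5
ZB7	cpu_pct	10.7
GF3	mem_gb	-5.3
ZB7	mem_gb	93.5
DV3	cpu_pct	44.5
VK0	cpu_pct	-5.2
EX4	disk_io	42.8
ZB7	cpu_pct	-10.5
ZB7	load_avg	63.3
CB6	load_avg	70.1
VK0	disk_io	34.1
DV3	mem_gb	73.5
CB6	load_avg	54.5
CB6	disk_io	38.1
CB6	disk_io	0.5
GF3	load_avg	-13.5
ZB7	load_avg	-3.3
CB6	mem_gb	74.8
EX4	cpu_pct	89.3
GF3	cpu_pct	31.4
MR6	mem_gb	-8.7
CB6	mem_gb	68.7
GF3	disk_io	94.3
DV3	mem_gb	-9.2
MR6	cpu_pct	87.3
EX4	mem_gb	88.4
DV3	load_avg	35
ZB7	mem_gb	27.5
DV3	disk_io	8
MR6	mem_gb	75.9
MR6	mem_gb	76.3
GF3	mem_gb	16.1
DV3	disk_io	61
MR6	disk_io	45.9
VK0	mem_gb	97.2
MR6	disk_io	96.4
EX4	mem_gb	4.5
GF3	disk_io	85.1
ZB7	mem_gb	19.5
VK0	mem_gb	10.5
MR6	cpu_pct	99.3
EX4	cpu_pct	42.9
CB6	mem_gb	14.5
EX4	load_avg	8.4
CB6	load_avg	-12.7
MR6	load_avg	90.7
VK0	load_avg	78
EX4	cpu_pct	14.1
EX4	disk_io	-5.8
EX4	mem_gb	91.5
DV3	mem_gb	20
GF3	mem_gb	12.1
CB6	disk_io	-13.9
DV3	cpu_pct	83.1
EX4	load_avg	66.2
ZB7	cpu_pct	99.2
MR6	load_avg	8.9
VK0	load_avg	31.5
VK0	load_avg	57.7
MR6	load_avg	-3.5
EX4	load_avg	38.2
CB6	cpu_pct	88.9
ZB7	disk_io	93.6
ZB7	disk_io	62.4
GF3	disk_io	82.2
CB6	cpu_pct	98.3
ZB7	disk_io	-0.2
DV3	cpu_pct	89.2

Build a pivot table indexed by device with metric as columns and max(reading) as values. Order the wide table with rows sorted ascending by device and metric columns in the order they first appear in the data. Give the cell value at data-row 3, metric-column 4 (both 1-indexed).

With rows sorted ascending by device, row 3 is device=EX4. metric columns in first-appearance order: disk_io, load_avg, cpu_pct, mem_gb; column 4 is mem_gb.
Long rows with device=EX4, metric=mem_gb: max(88.4, 4.5, 91.5) = 91.5.

91.5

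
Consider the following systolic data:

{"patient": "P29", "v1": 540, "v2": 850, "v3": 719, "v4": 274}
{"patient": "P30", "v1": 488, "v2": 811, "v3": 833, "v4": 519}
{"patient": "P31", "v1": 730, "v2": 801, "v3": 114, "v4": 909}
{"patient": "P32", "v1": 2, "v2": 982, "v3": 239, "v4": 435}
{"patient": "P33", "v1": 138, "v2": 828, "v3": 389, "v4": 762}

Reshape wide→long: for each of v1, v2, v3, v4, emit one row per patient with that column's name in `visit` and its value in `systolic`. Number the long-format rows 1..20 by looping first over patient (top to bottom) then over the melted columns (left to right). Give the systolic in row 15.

239

20 rows total (5 × 4). Row 15: index ⌊(15-1)/4⌋ = 3 into patient → P32; (15-1) mod 4 = 2 into the melted columns → v3.
So row 15 is (P32, v3, 239); systolic = 239.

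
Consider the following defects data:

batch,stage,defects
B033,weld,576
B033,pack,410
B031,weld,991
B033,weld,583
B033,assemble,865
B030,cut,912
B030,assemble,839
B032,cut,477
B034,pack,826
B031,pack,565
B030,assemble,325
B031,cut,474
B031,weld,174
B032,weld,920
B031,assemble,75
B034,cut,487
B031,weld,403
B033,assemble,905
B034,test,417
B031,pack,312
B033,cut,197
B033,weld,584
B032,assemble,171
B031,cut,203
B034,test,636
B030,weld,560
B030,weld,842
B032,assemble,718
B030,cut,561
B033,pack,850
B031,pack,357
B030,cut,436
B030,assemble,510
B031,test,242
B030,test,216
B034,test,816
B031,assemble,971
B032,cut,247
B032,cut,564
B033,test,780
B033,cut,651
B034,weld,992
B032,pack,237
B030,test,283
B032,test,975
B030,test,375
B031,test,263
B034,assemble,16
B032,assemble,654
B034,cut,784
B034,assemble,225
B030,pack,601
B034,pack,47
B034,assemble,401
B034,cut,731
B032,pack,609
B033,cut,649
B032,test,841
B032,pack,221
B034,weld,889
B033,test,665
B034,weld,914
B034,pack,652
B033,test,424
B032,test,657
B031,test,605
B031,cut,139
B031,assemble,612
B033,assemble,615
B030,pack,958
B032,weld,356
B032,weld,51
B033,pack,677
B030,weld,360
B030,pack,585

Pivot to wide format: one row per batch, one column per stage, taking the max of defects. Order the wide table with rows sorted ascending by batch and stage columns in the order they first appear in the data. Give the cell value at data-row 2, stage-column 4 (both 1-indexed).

474

With rows sorted ascending by batch, row 2 is batch=B031. stage columns in first-appearance order: weld, pack, assemble, cut, test; column 4 is cut.
Long rows with batch=B031, stage=cut: max(474, 203, 139) = 474.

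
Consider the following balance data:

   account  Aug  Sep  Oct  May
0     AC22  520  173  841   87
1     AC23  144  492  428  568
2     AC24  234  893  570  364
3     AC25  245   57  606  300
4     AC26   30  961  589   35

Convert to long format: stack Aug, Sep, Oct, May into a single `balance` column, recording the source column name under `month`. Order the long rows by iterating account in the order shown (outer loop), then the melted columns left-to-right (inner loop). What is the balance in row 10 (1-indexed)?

893

20 rows total (5 × 4). Row 10: index ⌊(10-1)/4⌋ = 2 into account → AC24; (10-1) mod 4 = 1 into the melted columns → Sep.
So row 10 is (AC24, Sep, 893); balance = 893.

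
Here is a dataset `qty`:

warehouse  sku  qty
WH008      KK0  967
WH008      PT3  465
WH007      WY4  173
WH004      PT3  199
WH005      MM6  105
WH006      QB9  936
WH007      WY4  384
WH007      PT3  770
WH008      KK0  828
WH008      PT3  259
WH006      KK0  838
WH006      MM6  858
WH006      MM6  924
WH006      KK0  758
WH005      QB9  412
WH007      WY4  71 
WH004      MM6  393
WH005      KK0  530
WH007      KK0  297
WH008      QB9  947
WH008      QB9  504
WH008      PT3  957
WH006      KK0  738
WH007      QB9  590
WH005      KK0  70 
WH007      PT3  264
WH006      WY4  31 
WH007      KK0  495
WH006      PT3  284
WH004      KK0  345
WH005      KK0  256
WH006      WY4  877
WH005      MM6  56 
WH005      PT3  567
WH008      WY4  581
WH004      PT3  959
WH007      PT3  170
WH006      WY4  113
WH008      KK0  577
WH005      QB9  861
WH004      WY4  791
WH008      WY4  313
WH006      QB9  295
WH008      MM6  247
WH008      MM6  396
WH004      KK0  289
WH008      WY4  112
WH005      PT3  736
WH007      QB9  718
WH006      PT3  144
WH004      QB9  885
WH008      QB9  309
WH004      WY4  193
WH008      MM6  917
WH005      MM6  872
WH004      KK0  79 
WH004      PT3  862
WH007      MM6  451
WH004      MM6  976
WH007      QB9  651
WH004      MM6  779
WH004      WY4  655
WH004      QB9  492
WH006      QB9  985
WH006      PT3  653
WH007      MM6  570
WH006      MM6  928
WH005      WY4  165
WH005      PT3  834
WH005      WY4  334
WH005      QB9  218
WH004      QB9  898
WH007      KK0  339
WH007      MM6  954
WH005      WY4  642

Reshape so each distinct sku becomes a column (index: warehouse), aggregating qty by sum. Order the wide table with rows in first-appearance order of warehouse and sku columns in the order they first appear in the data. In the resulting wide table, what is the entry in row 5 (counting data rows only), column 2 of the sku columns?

With rows in first-appearance order of warehouse, row 5 is warehouse=WH006. sku columns in first-appearance order: KK0, PT3, WY4, MM6, QB9; column 2 is PT3.
Long rows with warehouse=WH006, sku=PT3: 284 + 144 + 653 = 1081.

1081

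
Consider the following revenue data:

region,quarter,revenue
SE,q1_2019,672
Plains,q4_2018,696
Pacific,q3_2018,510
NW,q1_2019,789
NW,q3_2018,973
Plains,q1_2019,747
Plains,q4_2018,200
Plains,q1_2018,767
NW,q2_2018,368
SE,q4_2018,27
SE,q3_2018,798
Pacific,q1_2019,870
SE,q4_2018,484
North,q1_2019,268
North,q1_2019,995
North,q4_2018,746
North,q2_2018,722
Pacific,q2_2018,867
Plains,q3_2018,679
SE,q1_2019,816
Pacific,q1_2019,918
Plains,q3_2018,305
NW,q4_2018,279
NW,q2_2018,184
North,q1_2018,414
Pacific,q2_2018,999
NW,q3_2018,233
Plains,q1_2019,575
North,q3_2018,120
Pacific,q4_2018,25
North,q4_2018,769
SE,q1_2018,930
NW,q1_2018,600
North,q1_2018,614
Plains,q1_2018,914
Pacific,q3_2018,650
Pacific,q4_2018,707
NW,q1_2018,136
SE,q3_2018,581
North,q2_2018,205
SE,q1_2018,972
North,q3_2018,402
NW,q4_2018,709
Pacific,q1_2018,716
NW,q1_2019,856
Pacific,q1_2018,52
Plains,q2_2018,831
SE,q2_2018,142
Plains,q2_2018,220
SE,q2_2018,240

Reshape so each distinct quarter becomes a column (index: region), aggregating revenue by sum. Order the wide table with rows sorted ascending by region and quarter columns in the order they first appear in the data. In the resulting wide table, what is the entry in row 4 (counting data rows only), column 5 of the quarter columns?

With rows sorted ascending by region, row 4 is region=Plains. quarter columns in first-appearance order: q1_2019, q4_2018, q3_2018, q1_2018, q2_2018; column 5 is q2_2018.
Long rows with region=Plains, quarter=q2_2018: 831 + 220 = 1051.

1051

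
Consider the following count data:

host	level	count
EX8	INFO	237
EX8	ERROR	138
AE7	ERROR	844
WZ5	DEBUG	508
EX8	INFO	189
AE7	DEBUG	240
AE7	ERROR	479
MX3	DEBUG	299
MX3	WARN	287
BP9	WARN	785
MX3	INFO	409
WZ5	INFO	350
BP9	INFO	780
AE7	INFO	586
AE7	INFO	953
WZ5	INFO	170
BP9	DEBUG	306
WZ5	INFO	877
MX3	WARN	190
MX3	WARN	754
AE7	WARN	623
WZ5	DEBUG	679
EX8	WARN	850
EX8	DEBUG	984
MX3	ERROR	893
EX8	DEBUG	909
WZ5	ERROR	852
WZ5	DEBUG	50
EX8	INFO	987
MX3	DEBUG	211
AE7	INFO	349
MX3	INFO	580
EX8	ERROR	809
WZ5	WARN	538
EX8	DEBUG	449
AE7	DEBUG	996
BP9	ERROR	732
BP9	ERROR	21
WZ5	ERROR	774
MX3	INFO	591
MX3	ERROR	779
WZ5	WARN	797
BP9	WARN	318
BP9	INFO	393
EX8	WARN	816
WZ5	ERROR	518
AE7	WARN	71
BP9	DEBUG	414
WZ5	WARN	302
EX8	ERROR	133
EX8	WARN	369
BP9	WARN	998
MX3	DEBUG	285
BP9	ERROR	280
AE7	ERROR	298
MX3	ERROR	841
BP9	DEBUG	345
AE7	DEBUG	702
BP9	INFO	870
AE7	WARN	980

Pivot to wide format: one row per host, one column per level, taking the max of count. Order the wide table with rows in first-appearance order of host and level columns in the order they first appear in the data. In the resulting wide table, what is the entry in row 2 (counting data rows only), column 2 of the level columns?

With rows in first-appearance order of host, row 2 is host=AE7. level columns in first-appearance order: INFO, ERROR, DEBUG, WARN; column 2 is ERROR.
Long rows with host=AE7, level=ERROR: max(844, 479, 298) = 844.

844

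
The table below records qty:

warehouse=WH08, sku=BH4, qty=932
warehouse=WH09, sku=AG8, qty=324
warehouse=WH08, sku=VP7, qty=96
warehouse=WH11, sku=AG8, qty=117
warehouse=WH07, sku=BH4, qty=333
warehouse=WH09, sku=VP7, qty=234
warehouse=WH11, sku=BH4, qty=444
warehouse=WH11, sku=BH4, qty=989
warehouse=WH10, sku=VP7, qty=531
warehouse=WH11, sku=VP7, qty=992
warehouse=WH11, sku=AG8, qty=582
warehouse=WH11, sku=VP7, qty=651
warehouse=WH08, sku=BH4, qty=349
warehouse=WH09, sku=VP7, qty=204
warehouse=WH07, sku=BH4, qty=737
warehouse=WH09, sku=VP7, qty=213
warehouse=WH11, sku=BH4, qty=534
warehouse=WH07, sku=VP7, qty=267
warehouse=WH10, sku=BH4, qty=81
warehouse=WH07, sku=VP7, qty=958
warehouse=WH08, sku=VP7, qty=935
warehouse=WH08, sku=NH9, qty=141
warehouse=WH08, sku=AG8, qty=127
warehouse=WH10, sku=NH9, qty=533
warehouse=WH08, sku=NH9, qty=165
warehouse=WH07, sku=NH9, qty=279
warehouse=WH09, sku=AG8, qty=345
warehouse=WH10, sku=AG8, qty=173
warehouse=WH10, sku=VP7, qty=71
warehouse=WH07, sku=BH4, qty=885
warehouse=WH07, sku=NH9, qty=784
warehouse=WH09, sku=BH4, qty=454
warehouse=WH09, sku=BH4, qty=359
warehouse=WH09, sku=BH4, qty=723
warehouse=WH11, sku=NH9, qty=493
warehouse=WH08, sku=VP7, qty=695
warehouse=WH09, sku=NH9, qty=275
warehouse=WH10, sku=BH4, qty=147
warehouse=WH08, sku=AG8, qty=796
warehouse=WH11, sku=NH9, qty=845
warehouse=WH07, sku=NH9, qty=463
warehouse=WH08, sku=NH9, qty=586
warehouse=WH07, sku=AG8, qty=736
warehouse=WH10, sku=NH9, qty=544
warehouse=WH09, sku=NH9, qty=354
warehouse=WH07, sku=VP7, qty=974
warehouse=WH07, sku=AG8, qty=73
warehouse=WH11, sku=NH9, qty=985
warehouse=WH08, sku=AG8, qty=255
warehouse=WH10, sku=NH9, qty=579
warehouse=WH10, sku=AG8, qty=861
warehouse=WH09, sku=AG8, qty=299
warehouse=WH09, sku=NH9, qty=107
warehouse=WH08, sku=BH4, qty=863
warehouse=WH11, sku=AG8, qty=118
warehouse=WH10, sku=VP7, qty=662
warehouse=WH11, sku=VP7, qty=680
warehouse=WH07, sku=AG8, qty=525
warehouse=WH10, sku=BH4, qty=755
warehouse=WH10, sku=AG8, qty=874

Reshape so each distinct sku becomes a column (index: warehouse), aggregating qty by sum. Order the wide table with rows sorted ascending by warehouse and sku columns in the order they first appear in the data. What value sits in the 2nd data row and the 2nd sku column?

1178

With rows sorted ascending by warehouse, row 2 is warehouse=WH08. sku columns in first-appearance order: BH4, AG8, VP7, NH9; column 2 is AG8.
Long rows with warehouse=WH08, sku=AG8: 127 + 796 + 255 = 1178.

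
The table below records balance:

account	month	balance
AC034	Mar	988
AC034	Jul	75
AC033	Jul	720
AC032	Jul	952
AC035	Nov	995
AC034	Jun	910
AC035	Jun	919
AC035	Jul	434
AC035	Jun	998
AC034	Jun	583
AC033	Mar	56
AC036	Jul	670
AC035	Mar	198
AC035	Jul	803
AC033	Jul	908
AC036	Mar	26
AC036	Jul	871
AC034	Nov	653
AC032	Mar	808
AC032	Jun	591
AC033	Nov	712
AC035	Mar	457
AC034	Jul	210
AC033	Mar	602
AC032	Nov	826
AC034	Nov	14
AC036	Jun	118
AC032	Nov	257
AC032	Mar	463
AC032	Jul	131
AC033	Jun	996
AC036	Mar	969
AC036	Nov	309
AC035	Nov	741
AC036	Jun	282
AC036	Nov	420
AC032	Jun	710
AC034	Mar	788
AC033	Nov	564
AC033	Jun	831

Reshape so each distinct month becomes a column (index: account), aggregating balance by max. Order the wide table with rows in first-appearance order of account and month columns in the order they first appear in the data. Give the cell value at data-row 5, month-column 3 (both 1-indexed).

420

With rows in first-appearance order of account, row 5 is account=AC036. month columns in first-appearance order: Mar, Jul, Nov, Jun; column 3 is Nov.
Long rows with account=AC036, month=Nov: max(309, 420) = 420.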